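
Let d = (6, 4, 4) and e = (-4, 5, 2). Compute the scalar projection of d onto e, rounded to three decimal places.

d · e = 6·(-4) + 4·5 + 4·2 = -24 + 20 + 8 = 4
|e| = √(16 + 25 + 4) = √45 ≈ 6.7082
comp_e d = 4 / √45 ≈ 0.596

0.596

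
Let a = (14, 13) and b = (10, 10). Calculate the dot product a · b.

a · b = 14·10 + 13·10 = 140 + 130 = 270

270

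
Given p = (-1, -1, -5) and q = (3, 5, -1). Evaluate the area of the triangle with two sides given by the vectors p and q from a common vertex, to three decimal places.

15.297

i: (-1)·(-1) - (-5)·5 = 1 - (-25) = 26
j: (-5)·3 - (-1)·(-1) = -15 - 1 = -16
k: (-1)·5 - (-1)·3 = -5 - (-3) = -2
p × q = (26, -16, -2)
|p × q| = √(26² + (-16)² + (-2)²) = √936 ≈ 30.5941
area = ½ · 30.5941 ≈ 15.297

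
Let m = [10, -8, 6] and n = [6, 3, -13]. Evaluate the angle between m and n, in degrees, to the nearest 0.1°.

101.7

m · n = 10·6 + (-8)·3 + 6·(-13) = 60 - 24 - 78 = -42
|m|² = 100 + 64 + 36 = 200,  |m| = √200 ≈ 14.142136
|n|² = 36 + 9 + 169 = 214,  |n| = √214 ≈ 14.628739
cos θ = -42 / (14.142136 · 14.628739) ≈ -0.20301
θ = arccos(-0.20301) ≈ 101.7°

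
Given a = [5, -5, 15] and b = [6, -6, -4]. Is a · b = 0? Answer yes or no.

a · b = 5·6 + (-5)·(-6) + 15·(-4) = 30 + 30 - 60 = 0
Zero, so the vectors are orthogonal.

yes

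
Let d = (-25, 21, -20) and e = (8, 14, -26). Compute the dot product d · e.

614

d · e = (-25)·8 + 21·14 + (-20)·(-26) = -200 + 294 + 520 = 614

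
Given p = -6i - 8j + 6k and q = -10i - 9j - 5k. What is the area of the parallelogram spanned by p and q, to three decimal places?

i: (-8)·(-5) - 6·(-9) = 40 - (-54) = 94
j: 6·(-10) - (-6)·(-5) = -60 - 30 = -90
k: (-6)·(-9) - (-8)·(-10) = 54 - 80 = -26
p × q = (94, -90, -26)
|p × q| = √(94² + (-90)² + (-26)²) = √17612 ≈ 132.7102

132.710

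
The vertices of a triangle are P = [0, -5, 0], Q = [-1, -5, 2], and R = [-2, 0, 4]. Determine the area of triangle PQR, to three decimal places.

PQ = (-1, 0, 2),  PR = (-2, 5, 4)
i: 0·4 - 2·5 = 0 - 10 = -10
j: 2·(-2) - (-1)·4 = -4 - (-4) = 0
k: (-1)·5 - 0·(-2) = -5 - 0 = -5
PQ × PR = (-10, 0, -5)
|PQ × PR| = √125 ≈ 11.1803
area = ½ · 11.1803 ≈ 5.590

5.590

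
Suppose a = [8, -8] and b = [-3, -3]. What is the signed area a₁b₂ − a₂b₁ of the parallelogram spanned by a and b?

8·(-3) - (-8)·(-3) = -24 - 24 = -48

-48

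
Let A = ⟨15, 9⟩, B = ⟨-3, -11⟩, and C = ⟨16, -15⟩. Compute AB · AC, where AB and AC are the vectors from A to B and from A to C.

AB = B − A = (-18, -20)
AC = C − A = (1, -24)
AB · AC = (-18)·1 + (-20)·(-24) = -18 + 480 = 462

462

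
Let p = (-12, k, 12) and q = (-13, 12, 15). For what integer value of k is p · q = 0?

p · q = (-12)·(-13) + k·12 + 12·15 = 336 + 12k
Set equal to 0: 12k = -336, so k = -28.

-28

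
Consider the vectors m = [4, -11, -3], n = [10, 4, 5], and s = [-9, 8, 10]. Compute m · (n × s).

1247

n × s:
i: 4·10 - 5·8 = 40 - 40 = 0
j: 5·(-9) - 10·10 = -45 - 100 = -145
k: 10·8 - 4·(-9) = 80 - (-36) = 116
n × s = (0, -145, 116)
m · (n × s) = 4·0 + (-11)·(-145) + (-3)·116 = 0 + 1595 - 348 = 1247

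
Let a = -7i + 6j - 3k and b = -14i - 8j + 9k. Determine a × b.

(30, 105, 140)

i: 6·9 - (-3)·(-8) = 54 - 24 = 30
j: (-3)·(-14) - (-7)·9 = 42 - (-63) = 105
k: (-7)·(-8) - 6·(-14) = 56 - (-84) = 140
a × b = (30, 105, 140)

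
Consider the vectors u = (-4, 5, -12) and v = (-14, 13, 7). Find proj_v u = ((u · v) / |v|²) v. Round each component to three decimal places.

(-1.251, 1.162, 0.626)

u · v = (-4)·(-14) + 5·13 + (-12)·7 = 56 + 65 - 84 = 37
|v|² = 196 + 169 + 49 = 414
proj_v u = (37/414) · (-14, 13, 7) ≈ (-1.251, 1.162, 0.626)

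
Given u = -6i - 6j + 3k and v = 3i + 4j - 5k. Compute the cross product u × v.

i: (-6)·(-5) - 3·4 = 30 - 12 = 18
j: 3·3 - (-6)·(-5) = 9 - 30 = -21
k: (-6)·4 - (-6)·3 = -24 - (-18) = -6
u × v = (18, -21, -6)

(18, -21, -6)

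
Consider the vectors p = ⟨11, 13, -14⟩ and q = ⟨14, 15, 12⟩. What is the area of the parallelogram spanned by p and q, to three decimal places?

491.761

i: 13·12 - (-14)·15 = 156 - (-210) = 366
j: (-14)·14 - 11·12 = -196 - 132 = -328
k: 11·15 - 13·14 = 165 - 182 = -17
p × q = (366, -328, -17)
|p × q| = √(366² + (-328)² + (-17)²) = √241829 ≈ 491.7611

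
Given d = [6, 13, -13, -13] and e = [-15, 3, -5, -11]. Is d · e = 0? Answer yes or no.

d · e = 6·(-15) + 13·3 + (-13)·(-5) + (-13)·(-11) = -90 + 39 + 65 + 143 = 157
Nonzero, so the vectors are not orthogonal.

no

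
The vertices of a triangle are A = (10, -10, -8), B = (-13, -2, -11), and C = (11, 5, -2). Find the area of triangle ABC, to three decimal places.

AB = (-23, 8, -3),  AC = (1, 15, 6)
i: 8·6 - (-3)·15 = 48 - (-45) = 93
j: (-3)·1 - (-23)·6 = -3 - (-138) = 135
k: (-23)·15 - 8·1 = -345 - 8 = -353
AB × AC = (93, 135, -353)
|AB × AC| = √151483 ≈ 389.2082
area = ½ · 389.2082 ≈ 194.604

194.604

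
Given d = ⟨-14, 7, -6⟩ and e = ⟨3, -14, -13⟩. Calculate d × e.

i: 7·(-13) - (-6)·(-14) = -91 - 84 = -175
j: (-6)·3 - (-14)·(-13) = -18 - 182 = -200
k: (-14)·(-14) - 7·3 = 196 - 21 = 175
d × e = (-175, -200, 175)

(-175, -200, 175)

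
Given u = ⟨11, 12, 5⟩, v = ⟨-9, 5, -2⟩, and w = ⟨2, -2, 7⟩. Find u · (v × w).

v × w:
i: 5·7 - (-2)·(-2) = 35 - 4 = 31
j: (-2)·2 - (-9)·7 = -4 - (-63) = 59
k: (-9)·(-2) - 5·2 = 18 - 10 = 8
v × w = (31, 59, 8)
u · (v × w) = 11·31 + 12·59 + 5·8 = 341 + 708 + 40 = 1089

1089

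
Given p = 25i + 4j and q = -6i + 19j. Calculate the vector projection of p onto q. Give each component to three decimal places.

(1.118, -3.542)

p · q = 25·(-6) + 4·19 = -150 + 76 = -74
|q|² = 36 + 361 = 397
proj_q p = (-74/397) · (-6, 19) ≈ (1.118, -3.542)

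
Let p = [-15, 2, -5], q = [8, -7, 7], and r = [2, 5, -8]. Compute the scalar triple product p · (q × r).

q × r:
i: (-7)·(-8) - 7·5 = 56 - 35 = 21
j: 7·2 - 8·(-8) = 14 - (-64) = 78
k: 8·5 - (-7)·2 = 40 - (-14) = 54
q × r = (21, 78, 54)
p · (q × r) = (-15)·21 + 2·78 + (-5)·54 = -315 + 156 - 270 = -429

-429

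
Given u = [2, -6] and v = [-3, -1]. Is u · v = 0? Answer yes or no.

yes

u · v = 2·(-3) + (-6)·(-1) = -6 + 6 = 0
Zero, so the vectors are orthogonal.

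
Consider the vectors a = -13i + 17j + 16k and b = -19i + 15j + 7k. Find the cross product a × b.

i: 17·7 - 16·15 = 119 - 240 = -121
j: 16·(-19) - (-13)·7 = -304 - (-91) = -213
k: (-13)·15 - 17·(-19) = -195 - (-323) = 128
a × b = (-121, -213, 128)

(-121, -213, 128)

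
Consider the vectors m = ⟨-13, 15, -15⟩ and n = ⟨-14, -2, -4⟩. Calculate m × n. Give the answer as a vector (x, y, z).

i: 15·(-4) - (-15)·(-2) = -60 - 30 = -90
j: (-15)·(-14) - (-13)·(-4) = 210 - 52 = 158
k: (-13)·(-2) - 15·(-14) = 26 - (-210) = 236
m × n = (-90, 158, 236)

(-90, 158, 236)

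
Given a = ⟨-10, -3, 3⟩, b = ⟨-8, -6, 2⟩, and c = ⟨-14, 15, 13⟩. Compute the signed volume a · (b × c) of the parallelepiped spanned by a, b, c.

b × c:
i: (-6)·13 - 2·15 = -78 - 30 = -108
j: 2·(-14) - (-8)·13 = -28 - (-104) = 76
k: (-8)·15 - (-6)·(-14) = -120 - 84 = -204
b × c = (-108, 76, -204)
a · (b × c) = (-10)·(-108) + (-3)·76 + 3·(-204) = 1080 - 228 - 612 = 240

240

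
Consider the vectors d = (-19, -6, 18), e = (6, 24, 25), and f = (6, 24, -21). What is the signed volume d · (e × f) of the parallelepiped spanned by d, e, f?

19320

e × f:
i: 24·(-21) - 25·24 = -504 - 600 = -1104
j: 25·6 - 6·(-21) = 150 - (-126) = 276
k: 6·24 - 24·6 = 144 - 144 = 0
e × f = (-1104, 276, 0)
d · (e × f) = (-19)·(-1104) + (-6)·276 + 18·0 = 20976 - 1656 + 0 = 19320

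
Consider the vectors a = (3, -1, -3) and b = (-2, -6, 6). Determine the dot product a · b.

-18

a · b = 3·(-2) + (-1)·(-6) + (-3)·6 = -6 + 6 - 18 = -18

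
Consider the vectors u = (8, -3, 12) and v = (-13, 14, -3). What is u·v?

-182

u · v = 8·(-13) + (-3)·14 + 12·(-3) = -104 - 42 - 36 = -182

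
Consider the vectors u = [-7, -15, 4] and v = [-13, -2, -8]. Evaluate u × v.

i: (-15)·(-8) - 4·(-2) = 120 - (-8) = 128
j: 4·(-13) - (-7)·(-8) = -52 - 56 = -108
k: (-7)·(-2) - (-15)·(-13) = 14 - 195 = -181
u × v = (128, -108, -181)

(128, -108, -181)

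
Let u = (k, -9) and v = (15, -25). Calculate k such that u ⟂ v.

u · v = k·15 + (-9)·(-25) = 225 + 15k
Set equal to 0: 15k = -225, so k = -15.

-15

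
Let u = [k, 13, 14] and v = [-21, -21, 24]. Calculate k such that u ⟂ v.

u · v = k·(-21) + 13·(-21) + 14·24 = 63 - 21k
Set equal to 0: -21k = -63, so k = 3.

3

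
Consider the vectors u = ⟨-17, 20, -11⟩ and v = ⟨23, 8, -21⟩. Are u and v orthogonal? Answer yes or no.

u · v = (-17)·23 + 20·8 + (-11)·(-21) = -391 + 160 + 231 = 0
Zero, so the vectors are orthogonal.

yes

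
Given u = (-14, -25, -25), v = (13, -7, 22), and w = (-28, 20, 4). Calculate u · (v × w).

v × w:
i: (-7)·4 - 22·20 = -28 - 440 = -468
j: 22·(-28) - 13·4 = -616 - 52 = -668
k: 13·20 - (-7)·(-28) = 260 - 196 = 64
v × w = (-468, -668, 64)
u · (v × w) = (-14)·(-468) + (-25)·(-668) + (-25)·64 = 6552 + 16700 - 1600 = 21652

21652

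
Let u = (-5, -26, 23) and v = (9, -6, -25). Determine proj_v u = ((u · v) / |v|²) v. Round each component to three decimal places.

(-5.628, 3.752, 15.633)

u · v = (-5)·9 + (-26)·(-6) + 23·(-25) = -45 + 156 - 575 = -464
|v|² = 81 + 36 + 625 = 742
proj_v u = (-464/742) · (9, -6, -25) ≈ (-5.628, 3.752, 15.633)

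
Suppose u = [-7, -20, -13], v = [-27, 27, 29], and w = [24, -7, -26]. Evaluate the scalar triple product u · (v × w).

v × w:
i: 27·(-26) - 29·(-7) = -702 - (-203) = -499
j: 29·24 - (-27)·(-26) = 696 - 702 = -6
k: (-27)·(-7) - 27·24 = 189 - 648 = -459
v × w = (-499, -6, -459)
u · (v × w) = (-7)·(-499) + (-20)·(-6) + (-13)·(-459) = 3493 + 120 + 5967 = 9580

9580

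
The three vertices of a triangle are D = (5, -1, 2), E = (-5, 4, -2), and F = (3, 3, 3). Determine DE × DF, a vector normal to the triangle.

(21, 18, -30)

DE = (-10, 5, -4)
DF = (-2, 4, 1)
i: 5·1 - (-4)·4 = 5 - (-16) = 21
j: (-4)·(-2) - (-10)·1 = 8 - (-10) = 18
k: (-10)·4 - 5·(-2) = -40 - (-10) = -30
DE × DF = (21, 18, -30)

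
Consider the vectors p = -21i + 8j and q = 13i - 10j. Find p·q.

p · q = (-21)·13 + 8·(-10) = -273 - 80 = -353

-353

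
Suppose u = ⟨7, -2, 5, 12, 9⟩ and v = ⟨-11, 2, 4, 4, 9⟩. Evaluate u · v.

u · v = 7·(-11) + (-2)·2 + 5·4 + 12·4 + 9·9 = -77 - 4 + 20 + 48 + 81 = 68

68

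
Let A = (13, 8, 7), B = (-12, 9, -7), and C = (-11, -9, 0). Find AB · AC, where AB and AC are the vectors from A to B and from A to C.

681

AB = B − A = (-25, 1, -14)
AC = C − A = (-24, -17, -7)
AB · AC = (-25)·(-24) + 1·(-17) + (-14)·(-7) = 600 - 17 + 98 = 681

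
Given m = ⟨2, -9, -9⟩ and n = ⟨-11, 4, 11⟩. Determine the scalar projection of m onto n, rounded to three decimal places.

-9.774

m · n = 2·(-11) + (-9)·4 + (-9)·11 = -22 - 36 - 99 = -157
|n| = √(121 + 16 + 121) = √258 ≈ 16.0624
comp_n m = -157 / √258 ≈ -9.774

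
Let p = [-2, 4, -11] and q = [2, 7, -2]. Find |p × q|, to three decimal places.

i: 4·(-2) - (-11)·7 = -8 - (-77) = 69
j: (-11)·2 - (-2)·(-2) = -22 - 4 = -26
k: (-2)·7 - 4·2 = -14 - 8 = -22
p × q = (69, -26, -22)
|p × q| = √(69² + (-26)² + (-22)²) = √5921 ≈ 76.9480

76.948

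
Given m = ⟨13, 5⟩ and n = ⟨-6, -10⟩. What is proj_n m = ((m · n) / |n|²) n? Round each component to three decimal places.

m · n = 13·(-6) + 5·(-10) = -78 - 50 = -128
|n|² = 36 + 100 = 136
proj_n m = (-128/136) · (-6, -10) ≈ (5.647, 9.412)

(5.647, 9.412)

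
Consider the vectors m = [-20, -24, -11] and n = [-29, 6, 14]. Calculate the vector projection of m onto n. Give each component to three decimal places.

(-7.622, 1.577, 3.679)

m · n = (-20)·(-29) + (-24)·6 + (-11)·14 = 580 - 144 - 154 = 282
|n|² = 841 + 36 + 196 = 1073
proj_n m = (282/1073) · (-29, 6, 14) ≈ (-7.622, 1.577, 3.679)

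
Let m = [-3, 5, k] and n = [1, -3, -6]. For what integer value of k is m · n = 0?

m · n = (-3)·1 + 5·(-3) + k·(-6) = -18 - 6k
Set equal to 0: -6k = 18, so k = -3.

-3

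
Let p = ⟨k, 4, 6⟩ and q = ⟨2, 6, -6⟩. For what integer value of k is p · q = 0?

6

p · q = k·2 + 4·6 + 6·(-6) = -12 + 2k
Set equal to 0: 2k = 12, so k = 6.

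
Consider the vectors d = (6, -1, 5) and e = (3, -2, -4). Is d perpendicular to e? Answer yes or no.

d · e = 6·3 + (-1)·(-2) + 5·(-4) = 18 + 2 - 20 = 0
Zero, so the vectors are orthogonal.

yes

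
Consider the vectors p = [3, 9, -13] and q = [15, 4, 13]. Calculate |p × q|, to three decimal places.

313.761

i: 9·13 - (-13)·4 = 117 - (-52) = 169
j: (-13)·15 - 3·13 = -195 - 39 = -234
k: 3·4 - 9·15 = 12 - 135 = -123
p × q = (169, -234, -123)
|p × q| = √(169² + (-234)² + (-123)²) = √98446 ≈ 313.7611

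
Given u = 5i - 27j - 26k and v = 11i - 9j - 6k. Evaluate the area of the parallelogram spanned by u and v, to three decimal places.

i: (-27)·(-6) - (-26)·(-9) = 162 - 234 = -72
j: (-26)·11 - 5·(-6) = -286 - (-30) = -256
k: 5·(-9) - (-27)·11 = -45 - (-297) = 252
u × v = (-72, -256, 252)
|u × v| = √((-72)² + (-256)² + 252²) = √134224 ≈ 366.3659

366.366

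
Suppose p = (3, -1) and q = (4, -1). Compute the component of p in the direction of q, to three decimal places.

3.153

p · q = 3·4 + (-1)·(-1) = 12 + 1 = 13
|q| = √(16 + 1) = √17 ≈ 4.1231
comp_q p = 13 / √17 ≈ 3.153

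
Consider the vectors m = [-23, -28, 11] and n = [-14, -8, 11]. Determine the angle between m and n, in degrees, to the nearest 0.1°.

25.5

m · n = (-23)·(-14) + (-28)·(-8) + 11·11 = 322 + 224 + 121 = 667
|m|² = 529 + 784 + 121 = 1434,  |m| = √1434 ≈ 37.868192
|n|² = 196 + 64 + 121 = 381,  |n| = √381 ≈ 19.519221
cos θ = 667 / (37.868192 · 19.519221) ≈ 0.90238
θ = arccos(0.90238) ≈ 25.5°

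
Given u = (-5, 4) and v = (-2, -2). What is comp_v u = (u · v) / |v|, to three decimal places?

u · v = (-5)·(-2) + 4·(-2) = 10 - 8 = 2
|v| = √(4 + 4) = √8 ≈ 2.8284
comp_v u = 2 / √8 ≈ 0.707

0.707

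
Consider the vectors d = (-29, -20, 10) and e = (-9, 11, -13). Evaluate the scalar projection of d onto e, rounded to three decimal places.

d · e = (-29)·(-9) + (-20)·11 + 10·(-13) = 261 - 220 - 130 = -89
|e| = √(81 + 121 + 169) = √371 ≈ 19.2614
comp_e d = -89 / √371 ≈ -4.621

-4.621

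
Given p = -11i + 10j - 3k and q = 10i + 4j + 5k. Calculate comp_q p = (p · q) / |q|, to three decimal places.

p · q = (-11)·10 + 10·4 + (-3)·5 = -110 + 40 - 15 = -85
|q| = √(100 + 16 + 25) = √141 ≈ 11.8743
comp_q p = -85 / √141 ≈ -7.158

-7.158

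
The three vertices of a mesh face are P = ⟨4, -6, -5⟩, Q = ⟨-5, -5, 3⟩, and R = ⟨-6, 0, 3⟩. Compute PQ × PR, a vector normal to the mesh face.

(-40, -8, -44)

PQ = (-9, 1, 8)
PR = (-10, 6, 8)
i: 1·8 - 8·6 = 8 - 48 = -40
j: 8·(-10) - (-9)·8 = -80 - (-72) = -8
k: (-9)·6 - 1·(-10) = -54 - (-10) = -44
PQ × PR = (-40, -8, -44)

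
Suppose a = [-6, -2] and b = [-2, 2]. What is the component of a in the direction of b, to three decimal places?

2.828

a · b = (-6)·(-2) + (-2)·2 = 12 - 4 = 8
|b| = √(4 + 4) = √8 ≈ 2.8284
comp_b a = 8 / √8 ≈ 2.828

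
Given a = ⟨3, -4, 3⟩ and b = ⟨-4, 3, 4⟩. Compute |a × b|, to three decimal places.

i: (-4)·4 - 3·3 = -16 - 9 = -25
j: 3·(-4) - 3·4 = -12 - 12 = -24
k: 3·3 - (-4)·(-4) = 9 - 16 = -7
a × b = (-25, -24, -7)
|a × b| = √((-25)² + (-24)² + (-7)²) = √1250 ≈ 35.3553

35.355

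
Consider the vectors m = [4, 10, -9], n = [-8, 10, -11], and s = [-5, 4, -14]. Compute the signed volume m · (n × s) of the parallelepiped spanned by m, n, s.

-1116

n × s:
i: 10·(-14) - (-11)·4 = -140 - (-44) = -96
j: (-11)·(-5) - (-8)·(-14) = 55 - 112 = -57
k: (-8)·4 - 10·(-5) = -32 - (-50) = 18
n × s = (-96, -57, 18)
m · (n × s) = 4·(-96) + 10·(-57) + (-9)·18 = -384 - 570 - 162 = -1116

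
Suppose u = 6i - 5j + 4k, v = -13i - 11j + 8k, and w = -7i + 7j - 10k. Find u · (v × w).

v × w:
i: (-11)·(-10) - 8·7 = 110 - 56 = 54
j: 8·(-7) - (-13)·(-10) = -56 - 130 = -186
k: (-13)·7 - (-11)·(-7) = -91 - 77 = -168
v × w = (54, -186, -168)
u · (v × w) = 6·54 + (-5)·(-186) + 4·(-168) = 324 + 930 - 672 = 582

582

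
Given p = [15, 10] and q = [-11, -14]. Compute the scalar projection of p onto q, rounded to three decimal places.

p · q = 15·(-11) + 10·(-14) = -165 - 140 = -305
|q| = √(121 + 196) = √317 ≈ 17.8045
comp_q p = -305 / √317 ≈ -17.131

-17.131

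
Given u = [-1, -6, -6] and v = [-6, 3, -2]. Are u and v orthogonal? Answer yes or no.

yes

u · v = (-1)·(-6) + (-6)·3 + (-6)·(-2) = 6 - 18 + 12 = 0
Zero, so the vectors are orthogonal.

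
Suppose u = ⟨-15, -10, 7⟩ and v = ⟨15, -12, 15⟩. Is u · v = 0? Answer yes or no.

yes

u · v = (-15)·15 + (-10)·(-12) + 7·15 = -225 + 120 + 105 = 0
Zero, so the vectors are orthogonal.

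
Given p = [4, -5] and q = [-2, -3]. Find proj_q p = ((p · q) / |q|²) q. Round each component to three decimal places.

(-1.077, -1.615)

p · q = 4·(-2) + (-5)·(-3) = -8 + 15 = 7
|q|² = 4 + 9 = 13
proj_q p = (7/13) · (-2, -3) ≈ (-1.077, -1.615)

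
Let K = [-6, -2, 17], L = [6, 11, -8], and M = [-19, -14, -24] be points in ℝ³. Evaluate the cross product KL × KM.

KL = (12, 13, -25)
KM = (-13, -12, -41)
i: 13·(-41) - (-25)·(-12) = -533 - 300 = -833
j: (-25)·(-13) - 12·(-41) = 325 - (-492) = 817
k: 12·(-12) - 13·(-13) = -144 - (-169) = 25
KL × KM = (-833, 817, 25)

(-833, 817, 25)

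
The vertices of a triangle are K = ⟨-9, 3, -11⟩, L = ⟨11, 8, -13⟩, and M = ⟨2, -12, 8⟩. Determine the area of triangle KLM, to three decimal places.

KL = (20, 5, -2),  KM = (11, -15, 19)
i: 5·19 - (-2)·(-15) = 95 - 30 = 65
j: (-2)·11 - 20·19 = -22 - 380 = -402
k: 20·(-15) - 5·11 = -300 - 55 = -355
KL × KM = (65, -402, -355)
|KL × KM| = √291854 ≈ 540.2351
area = ½ · 540.2351 ≈ 270.118

270.118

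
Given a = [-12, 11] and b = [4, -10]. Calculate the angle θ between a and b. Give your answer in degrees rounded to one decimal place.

a · b = (-12)·4 + 11·(-10) = -48 - 110 = -158
|a|² = 144 + 121 = 265,  |a| = √265 ≈ 16.278821
|b|² = 16 + 100 = 116,  |b| = √116 ≈ 10.770330
cos θ = -158 / (16.278821 · 10.770330) ≈ -0.90117
θ = arccos(-0.90117) ≈ 154.3°

154.3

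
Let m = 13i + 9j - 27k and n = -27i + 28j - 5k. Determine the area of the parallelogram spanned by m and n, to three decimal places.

i: 9·(-5) - (-27)·28 = -45 - (-756) = 711
j: (-27)·(-27) - 13·(-5) = 729 - (-65) = 794
k: 13·28 - 9·(-27) = 364 - (-243) = 607
m × n = (711, 794, 607)
|m × n| = √(711² + 794² + 607²) = √1504406 ≈ 1226.5423

1226.542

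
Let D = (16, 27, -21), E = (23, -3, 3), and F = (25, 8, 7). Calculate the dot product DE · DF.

DE = E − D = (7, -30, 24)
DF = F − D = (9, -19, 28)
DE · DF = 7·9 + (-30)·(-19) + 24·28 = 63 + 570 + 672 = 1305

1305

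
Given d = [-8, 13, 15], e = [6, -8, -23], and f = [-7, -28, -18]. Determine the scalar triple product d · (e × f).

e × f:
i: (-8)·(-18) - (-23)·(-28) = 144 - 644 = -500
j: (-23)·(-7) - 6·(-18) = 161 - (-108) = 269
k: 6·(-28) - (-8)·(-7) = -168 - 56 = -224
e × f = (-500, 269, -224)
d · (e × f) = (-8)·(-500) + 13·269 + 15·(-224) = 4000 + 3497 - 3360 = 4137

4137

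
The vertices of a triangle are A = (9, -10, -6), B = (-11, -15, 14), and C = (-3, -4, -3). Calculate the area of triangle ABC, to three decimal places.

AB = (-20, -5, 20),  AC = (-12, 6, 3)
i: (-5)·3 - 20·6 = -15 - 120 = -135
j: 20·(-12) - (-20)·3 = -240 - (-60) = -180
k: (-20)·6 - (-5)·(-12) = -120 - 60 = -180
AB × AC = (-135, -180, -180)
|AB × AC| = √83025 ≈ 288.1406
area = ½ · 288.1406 ≈ 144.070

144.070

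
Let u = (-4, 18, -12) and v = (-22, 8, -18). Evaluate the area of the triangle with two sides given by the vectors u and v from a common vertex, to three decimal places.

i: 18·(-18) - (-12)·8 = -324 - (-96) = -228
j: (-12)·(-22) - (-4)·(-18) = 264 - 72 = 192
k: (-4)·8 - 18·(-22) = -32 - (-396) = 364
u × v = (-228, 192, 364)
|u × v| = √((-228)² + 192² + 364²) = √221344 ≈ 470.4721
area = ½ · 470.4721 ≈ 235.236

235.236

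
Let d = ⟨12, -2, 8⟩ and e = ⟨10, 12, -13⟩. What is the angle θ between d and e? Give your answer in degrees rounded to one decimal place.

d · e = 12·10 + (-2)·12 + 8·(-13) = 120 - 24 - 104 = -8
|d|² = 144 + 4 + 64 = 212,  |d| = √212 ≈ 14.560220
|e|² = 100 + 144 + 169 = 413,  |e| = √413 ≈ 20.322401
cos θ = -8 / (14.560220 · 20.322401) ≈ -0.02704
θ = arccos(-0.02704) ≈ 91.5°

91.5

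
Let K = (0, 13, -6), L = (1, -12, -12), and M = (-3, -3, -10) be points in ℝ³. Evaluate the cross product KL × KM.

KL = (1, -25, -6)
KM = (-3, -16, -4)
i: (-25)·(-4) - (-6)·(-16) = 100 - 96 = 4
j: (-6)·(-3) - 1·(-4) = 18 - (-4) = 22
k: 1·(-16) - (-25)·(-3) = -16 - 75 = -91
KL × KM = (4, 22, -91)

(4, 22, -91)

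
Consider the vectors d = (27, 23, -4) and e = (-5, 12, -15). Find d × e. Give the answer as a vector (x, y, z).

i: 23·(-15) - (-4)·12 = -345 - (-48) = -297
j: (-4)·(-5) - 27·(-15) = 20 - (-405) = 425
k: 27·12 - 23·(-5) = 324 - (-115) = 439
d × e = (-297, 425, 439)

(-297, 425, 439)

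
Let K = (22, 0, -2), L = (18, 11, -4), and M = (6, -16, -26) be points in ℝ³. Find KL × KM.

(-296, -64, 240)

KL = (-4, 11, -2)
KM = (-16, -16, -24)
i: 11·(-24) - (-2)·(-16) = -264 - 32 = -296
j: (-2)·(-16) - (-4)·(-24) = 32 - 96 = -64
k: (-4)·(-16) - 11·(-16) = 64 - (-176) = 240
KL × KM = (-296, -64, 240)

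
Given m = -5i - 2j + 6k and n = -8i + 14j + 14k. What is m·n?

m · n = (-5)·(-8) + (-2)·14 + 6·14 = 40 - 28 + 84 = 96

96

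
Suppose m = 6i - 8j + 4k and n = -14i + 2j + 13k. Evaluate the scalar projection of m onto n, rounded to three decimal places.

-2.499

m · n = 6·(-14) + (-8)·2 + 4·13 = -84 - 16 + 52 = -48
|n| = √(196 + 4 + 169) = √369 ≈ 19.2094
comp_n m = -48 / √369 ≈ -2.499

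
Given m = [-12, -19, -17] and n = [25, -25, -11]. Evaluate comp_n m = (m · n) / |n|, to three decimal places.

m · n = (-12)·25 + (-19)·(-25) + (-17)·(-11) = -300 + 475 + 187 = 362
|n| = √(625 + 625 + 121) = √1371 ≈ 37.0270
comp_n m = 362 / √1371 ≈ 9.777

9.777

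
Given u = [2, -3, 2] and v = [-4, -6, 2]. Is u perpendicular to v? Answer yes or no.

u · v = 2·(-4) + (-3)·(-6) + 2·2 = -8 + 18 + 4 = 14
Nonzero, so the vectors are not orthogonal.

no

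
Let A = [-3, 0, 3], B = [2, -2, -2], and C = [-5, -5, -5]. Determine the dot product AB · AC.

AB = B − A = (5, -2, -5)
AC = C − A = (-2, -5, -8)
AB · AC = 5·(-2) + (-2)·(-5) + (-5)·(-8) = -10 + 10 + 40 = 40

40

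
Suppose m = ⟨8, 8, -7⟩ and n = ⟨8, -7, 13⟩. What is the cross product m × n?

i: 8·13 - (-7)·(-7) = 104 - 49 = 55
j: (-7)·8 - 8·13 = -56 - 104 = -160
k: 8·(-7) - 8·8 = -56 - 64 = -120
m × n = (55, -160, -120)

(55, -160, -120)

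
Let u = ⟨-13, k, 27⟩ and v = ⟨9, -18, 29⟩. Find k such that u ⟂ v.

37

u · v = (-13)·9 + k·(-18) + 27·29 = 666 - 18k
Set equal to 0: -18k = -666, so k = 37.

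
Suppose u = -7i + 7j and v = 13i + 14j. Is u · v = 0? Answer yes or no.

u · v = (-7)·13 + 7·14 = -91 + 98 = 7
Nonzero, so the vectors are not orthogonal.

no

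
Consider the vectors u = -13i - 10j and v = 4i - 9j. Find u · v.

38

u · v = (-13)·4 + (-10)·(-9) = -52 + 90 = 38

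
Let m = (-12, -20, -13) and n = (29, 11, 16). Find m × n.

i: (-20)·16 - (-13)·11 = -320 - (-143) = -177
j: (-13)·29 - (-12)·16 = -377 - (-192) = -185
k: (-12)·11 - (-20)·29 = -132 - (-580) = 448
m × n = (-177, -185, 448)

(-177, -185, 448)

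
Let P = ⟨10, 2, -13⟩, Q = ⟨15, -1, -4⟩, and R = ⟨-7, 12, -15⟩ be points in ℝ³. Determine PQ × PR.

PQ = (5, -3, 9)
PR = (-17, 10, -2)
i: (-3)·(-2) - 9·10 = 6 - 90 = -84
j: 9·(-17) - 5·(-2) = -153 - (-10) = -143
k: 5·10 - (-3)·(-17) = 50 - 51 = -1
PQ × PR = (-84, -143, -1)

(-84, -143, -1)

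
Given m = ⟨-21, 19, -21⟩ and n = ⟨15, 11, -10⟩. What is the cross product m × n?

i: 19·(-10) - (-21)·11 = -190 - (-231) = 41
j: (-21)·15 - (-21)·(-10) = -315 - 210 = -525
k: (-21)·11 - 19·15 = -231 - 285 = -516
m × n = (41, -525, -516)

(41, -525, -516)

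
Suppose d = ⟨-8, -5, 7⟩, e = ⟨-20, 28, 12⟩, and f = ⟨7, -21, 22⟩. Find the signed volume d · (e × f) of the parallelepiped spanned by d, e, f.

e × f:
i: 28·22 - 12·(-21) = 616 - (-252) = 868
j: 12·7 - (-20)·22 = 84 - (-440) = 524
k: (-20)·(-21) - 28·7 = 420 - 196 = 224
e × f = (868, 524, 224)
d · (e × f) = (-8)·868 + (-5)·524 + 7·224 = -6944 - 2620 + 1568 = -7996

-7996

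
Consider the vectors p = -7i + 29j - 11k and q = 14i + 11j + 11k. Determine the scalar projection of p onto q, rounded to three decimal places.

4.778

p · q = (-7)·14 + 29·11 + (-11)·11 = -98 + 319 - 121 = 100
|q| = √(196 + 121 + 121) = √438 ≈ 20.9284
comp_q p = 100 / √438 ≈ 4.778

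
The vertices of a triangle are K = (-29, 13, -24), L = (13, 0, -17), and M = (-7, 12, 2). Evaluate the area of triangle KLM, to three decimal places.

512.089

KL = (42, -13, 7),  KM = (22, -1, 26)
i: (-13)·26 - 7·(-1) = -338 - (-7) = -331
j: 7·22 - 42·26 = 154 - 1092 = -938
k: 42·(-1) - (-13)·22 = -42 - (-286) = 244
KL × KM = (-331, -938, 244)
|KL × KM| = √1048941 ≈ 1024.1782
area = ½ · 1024.1782 ≈ 512.089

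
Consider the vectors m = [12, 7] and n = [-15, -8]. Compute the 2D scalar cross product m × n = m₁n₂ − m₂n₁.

12·(-8) - 7·(-15) = -96 - (-105) = 9

9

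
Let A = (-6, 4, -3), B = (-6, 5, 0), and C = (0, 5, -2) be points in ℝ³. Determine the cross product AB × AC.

AB = (0, 1, 3)
AC = (6, 1, 1)
i: 1·1 - 3·1 = 1 - 3 = -2
j: 3·6 - 0·1 = 18 - 0 = 18
k: 0·1 - 1·6 = 0 - 6 = -6
AB × AC = (-2, 18, -6)

(-2, 18, -6)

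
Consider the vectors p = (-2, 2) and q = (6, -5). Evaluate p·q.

-22

p · q = (-2)·6 + 2·(-5) = -12 - 10 = -22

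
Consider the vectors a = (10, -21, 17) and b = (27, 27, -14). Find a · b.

-535

a · b = 10·27 + (-21)·27 + 17·(-14) = 270 - 567 - 238 = -535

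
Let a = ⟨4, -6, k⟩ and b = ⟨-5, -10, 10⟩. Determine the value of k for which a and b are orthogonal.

-4

a · b = 4·(-5) + (-6)·(-10) + k·10 = 40 + 10k
Set equal to 0: 10k = -40, so k = -4.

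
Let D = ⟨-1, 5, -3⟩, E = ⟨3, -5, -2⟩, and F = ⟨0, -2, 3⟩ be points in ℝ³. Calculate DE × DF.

(-53, -23, -18)

DE = (4, -10, 1)
DF = (1, -7, 6)
i: (-10)·6 - 1·(-7) = -60 - (-7) = -53
j: 1·1 - 4·6 = 1 - 24 = -23
k: 4·(-7) - (-10)·1 = -28 - (-10) = -18
DE × DF = (-53, -23, -18)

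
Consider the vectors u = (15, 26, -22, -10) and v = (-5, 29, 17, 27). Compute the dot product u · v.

35

u · v = 15·(-5) + 26·29 + (-22)·17 + (-10)·27 = -75 + 754 - 374 - 270 = 35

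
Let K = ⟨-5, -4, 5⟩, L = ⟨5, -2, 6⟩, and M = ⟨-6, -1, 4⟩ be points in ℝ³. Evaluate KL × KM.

(-5, 9, 32)

KL = (10, 2, 1)
KM = (-1, 3, -1)
i: 2·(-1) - 1·3 = -2 - 3 = -5
j: 1·(-1) - 10·(-1) = -1 - (-10) = 9
k: 10·3 - 2·(-1) = 30 - (-2) = 32
KL × KM = (-5, 9, 32)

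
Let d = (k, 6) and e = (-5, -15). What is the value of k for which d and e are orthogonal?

-18

d · e = k·(-5) + 6·(-15) = -90 - 5k
Set equal to 0: -5k = 90, so k = -18.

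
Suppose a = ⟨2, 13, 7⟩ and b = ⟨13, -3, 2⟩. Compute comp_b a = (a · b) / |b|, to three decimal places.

a · b = 2·13 + 13·(-3) + 7·2 = 26 - 39 + 14 = 1
|b| = √(169 + 9 + 4) = √182 ≈ 13.4907
comp_b a = 1 / √182 ≈ 0.074

0.074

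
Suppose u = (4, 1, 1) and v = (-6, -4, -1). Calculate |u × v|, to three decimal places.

i: 1·(-1) - 1·(-4) = -1 - (-4) = 3
j: 1·(-6) - 4·(-1) = -6 - (-4) = -2
k: 4·(-4) - 1·(-6) = -16 - (-6) = -10
u × v = (3, -2, -10)
|u × v| = √(3² + (-2)² + (-10)²) = √113 ≈ 10.6301

10.630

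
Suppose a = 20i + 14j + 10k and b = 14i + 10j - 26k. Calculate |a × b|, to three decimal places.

i: 14·(-26) - 10·10 = -364 - 100 = -464
j: 10·14 - 20·(-26) = 140 - (-520) = 660
k: 20·10 - 14·14 = 200 - 196 = 4
a × b = (-464, 660, 4)
|a × b| = √((-464)² + 660² + 4²) = √650912 ≈ 806.7912

806.791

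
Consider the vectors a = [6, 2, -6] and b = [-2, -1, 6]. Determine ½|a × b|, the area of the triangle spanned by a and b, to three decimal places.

i: 2·6 - (-6)·(-1) = 12 - 6 = 6
j: (-6)·(-2) - 6·6 = 12 - 36 = -24
k: 6·(-1) - 2·(-2) = -6 - (-4) = -2
a × b = (6, -24, -2)
|a × b| = √(6² + (-24)² + (-2)²) = √616 ≈ 24.8193
area = ½ · 24.8193 ≈ 12.410

12.410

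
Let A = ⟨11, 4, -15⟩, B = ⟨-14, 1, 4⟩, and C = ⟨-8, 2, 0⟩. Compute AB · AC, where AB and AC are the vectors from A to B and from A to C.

766

AB = B − A = (-25, -3, 19)
AC = C − A = (-19, -2, 15)
AB · AC = (-25)·(-19) + (-3)·(-2) + 19·15 = 475 + 6 + 285 = 766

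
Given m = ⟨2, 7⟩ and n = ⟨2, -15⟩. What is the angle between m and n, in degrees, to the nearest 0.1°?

156.5

m · n = 2·2 + 7·(-15) = 4 - 105 = -101
|m|² = 4 + 49 = 53,  |m| = √53 ≈ 7.280110
|n|² = 4 + 225 = 229,  |n| = √229 ≈ 15.132746
cos θ = -101 / (7.280110 · 15.132746) ≈ -0.91678
θ = arccos(-0.91678) ≈ 156.5°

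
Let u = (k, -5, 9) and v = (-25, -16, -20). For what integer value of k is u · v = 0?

-4

u · v = k·(-25) + (-5)·(-16) + 9·(-20) = -100 - 25k
Set equal to 0: -25k = 100, so k = -4.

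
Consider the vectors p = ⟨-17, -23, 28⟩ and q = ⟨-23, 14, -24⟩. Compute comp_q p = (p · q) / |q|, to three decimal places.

-16.718

p · q = (-17)·(-23) + (-23)·14 + 28·(-24) = 391 - 322 - 672 = -603
|q| = √(529 + 196 + 576) = √1301 ≈ 36.0694
comp_q p = -603 / √1301 ≈ -16.718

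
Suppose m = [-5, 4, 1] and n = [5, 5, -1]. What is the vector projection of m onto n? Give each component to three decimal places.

(-0.588, -0.588, 0.118)

m · n = (-5)·5 + 4·5 + 1·(-1) = -25 + 20 - 1 = -6
|n|² = 25 + 25 + 1 = 51
proj_n m = (-6/51) · (5, 5, -1) ≈ (-0.588, -0.588, 0.118)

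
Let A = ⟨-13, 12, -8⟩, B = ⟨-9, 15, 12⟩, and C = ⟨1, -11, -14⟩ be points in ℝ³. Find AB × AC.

AB = (4, 3, 20)
AC = (14, -23, -6)
i: 3·(-6) - 20·(-23) = -18 - (-460) = 442
j: 20·14 - 4·(-6) = 280 - (-24) = 304
k: 4·(-23) - 3·14 = -92 - 42 = -134
AB × AC = (442, 304, -134)

(442, 304, -134)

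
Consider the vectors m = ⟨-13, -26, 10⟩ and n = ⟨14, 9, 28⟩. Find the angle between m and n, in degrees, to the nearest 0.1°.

97.8

m · n = (-13)·14 + (-26)·9 + 10·28 = -182 - 234 + 280 = -136
|m|² = 169 + 676 + 100 = 945,  |m| = √945 ≈ 30.740852
|n|² = 196 + 81 + 784 = 1061,  |n| = √1061 ≈ 32.572995
cos θ = -136 / (30.740852 · 32.572995) ≈ -0.13582
θ = arccos(-0.13582) ≈ 97.8°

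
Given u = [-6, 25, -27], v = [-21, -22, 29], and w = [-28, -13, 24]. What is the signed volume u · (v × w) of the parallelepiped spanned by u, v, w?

v × w:
i: (-22)·24 - 29·(-13) = -528 - (-377) = -151
j: 29·(-28) - (-21)·24 = -812 - (-504) = -308
k: (-21)·(-13) - (-22)·(-28) = 273 - 616 = -343
v × w = (-151, -308, -343)
u · (v × w) = (-6)·(-151) + 25·(-308) + (-27)·(-343) = 906 - 7700 + 9261 = 2467

2467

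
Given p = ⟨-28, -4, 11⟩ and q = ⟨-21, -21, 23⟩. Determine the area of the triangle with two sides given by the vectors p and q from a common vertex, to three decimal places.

i: (-4)·23 - 11·(-21) = -92 - (-231) = 139
j: 11·(-21) - (-28)·23 = -231 - (-644) = 413
k: (-28)·(-21) - (-4)·(-21) = 588 - 84 = 504
p × q = (139, 413, 504)
|p × q| = √(139² + 413² + 504²) = √443906 ≈ 666.2627
area = ½ · 666.2627 ≈ 333.131

333.131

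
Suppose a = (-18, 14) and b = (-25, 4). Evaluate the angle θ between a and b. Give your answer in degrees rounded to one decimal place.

a · b = (-18)·(-25) + 14·4 = 450 + 56 = 506
|a|² = 324 + 196 = 520,  |a| = √520 ≈ 22.803509
|b|² = 625 + 16 = 641,  |b| = √641 ≈ 25.317978
cos θ = 506 / (22.803509 · 25.317978) ≈ 0.87644
θ = arccos(0.87644) ≈ 28.8°

28.8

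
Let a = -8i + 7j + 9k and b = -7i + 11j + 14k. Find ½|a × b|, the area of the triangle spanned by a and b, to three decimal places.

31.317

i: 7·14 - 9·11 = 98 - 99 = -1
j: 9·(-7) - (-8)·14 = -63 - (-112) = 49
k: (-8)·11 - 7·(-7) = -88 - (-49) = -39
a × b = (-1, 49, -39)
|a × b| = √((-1)² + 49² + (-39)²) = √3923 ≈ 62.6339
area = ½ · 62.6339 ≈ 31.317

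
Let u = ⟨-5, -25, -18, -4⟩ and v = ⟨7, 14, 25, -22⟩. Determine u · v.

u · v = (-5)·7 + (-25)·14 + (-18)·25 + (-4)·(-22) = -35 - 350 - 450 + 88 = -747

-747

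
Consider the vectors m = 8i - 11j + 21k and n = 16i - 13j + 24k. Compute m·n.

775

m · n = 8·16 + (-11)·(-13) + 21·24 = 128 + 143 + 504 = 775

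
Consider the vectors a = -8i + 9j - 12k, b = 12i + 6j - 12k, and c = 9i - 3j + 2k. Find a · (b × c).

84

b × c:
i: 6·2 - (-12)·(-3) = 12 - 36 = -24
j: (-12)·9 - 12·2 = -108 - 24 = -132
k: 12·(-3) - 6·9 = -36 - 54 = -90
b × c = (-24, -132, -90)
a · (b × c) = (-8)·(-24) + 9·(-132) + (-12)·(-90) = 192 - 1188 + 1080 = 84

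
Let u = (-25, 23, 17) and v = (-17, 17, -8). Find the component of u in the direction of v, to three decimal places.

u · v = (-25)·(-17) + 23·17 + 17·(-8) = 425 + 391 - 136 = 680
|v| = √(289 + 289 + 64) = √642 ≈ 25.3377
comp_v u = 680 / √642 ≈ 26.837

26.837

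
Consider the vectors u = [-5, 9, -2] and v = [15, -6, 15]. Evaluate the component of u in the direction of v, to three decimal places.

-7.212

u · v = (-5)·15 + 9·(-6) + (-2)·15 = -75 - 54 - 30 = -159
|v| = √(225 + 36 + 225) = √486 ≈ 22.0454
comp_v u = -159 / √486 ≈ -7.212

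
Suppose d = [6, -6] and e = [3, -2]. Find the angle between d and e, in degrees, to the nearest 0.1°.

11.3

d · e = 6·3 + (-6)·(-2) = 18 + 12 = 30
|d|² = 36 + 36 = 72,  |d| = √72 ≈ 8.485281
|e|² = 9 + 4 = 13,  |e| = √13 ≈ 3.605551
cos θ = 30 / (8.485281 · 3.605551) ≈ 0.98058
θ = arccos(0.98058) ≈ 11.3°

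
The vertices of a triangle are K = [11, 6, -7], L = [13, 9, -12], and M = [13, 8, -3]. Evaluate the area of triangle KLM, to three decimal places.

14.248

KL = (2, 3, -5),  KM = (2, 2, 4)
i: 3·4 - (-5)·2 = 12 - (-10) = 22
j: (-5)·2 - 2·4 = -10 - 8 = -18
k: 2·2 - 3·2 = 4 - 6 = -2
KL × KM = (22, -18, -2)
|KL × KM| = √812 ≈ 28.4956
area = ½ · 28.4956 ≈ 14.248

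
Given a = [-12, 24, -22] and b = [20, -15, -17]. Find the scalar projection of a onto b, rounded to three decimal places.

a · b = (-12)·20 + 24·(-15) + (-22)·(-17) = -240 - 360 + 374 = -226
|b| = √(400 + 225 + 289) = √914 ≈ 30.2324
comp_b a = -226 / √914 ≈ -7.475

-7.475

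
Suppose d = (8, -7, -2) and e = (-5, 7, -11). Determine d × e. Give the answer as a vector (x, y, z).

(91, 98, 21)

i: (-7)·(-11) - (-2)·7 = 77 - (-14) = 91
j: (-2)·(-5) - 8·(-11) = 10 - (-88) = 98
k: 8·7 - (-7)·(-5) = 56 - 35 = 21
d × e = (91, 98, 21)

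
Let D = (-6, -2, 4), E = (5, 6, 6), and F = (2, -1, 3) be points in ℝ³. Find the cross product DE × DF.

DE = (11, 8, 2)
DF = (8, 1, -1)
i: 8·(-1) - 2·1 = -8 - 2 = -10
j: 2·8 - 11·(-1) = 16 - (-11) = 27
k: 11·1 - 8·8 = 11 - 64 = -53
DE × DF = (-10, 27, -53)

(-10, 27, -53)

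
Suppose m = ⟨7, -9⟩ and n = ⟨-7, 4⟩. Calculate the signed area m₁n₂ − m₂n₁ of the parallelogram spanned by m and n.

7·4 - (-9)·(-7) = 28 - 63 = -35

-35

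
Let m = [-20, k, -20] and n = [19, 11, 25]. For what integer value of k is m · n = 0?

m · n = (-20)·19 + k·11 + (-20)·25 = -880 + 11k
Set equal to 0: 11k = 880, so k = 80.

80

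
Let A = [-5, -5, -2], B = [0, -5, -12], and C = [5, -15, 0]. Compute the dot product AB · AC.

30

AB = B − A = (5, 0, -10)
AC = C − A = (10, -10, 2)
AB · AC = 5·10 + 0·(-10) + (-10)·2 = 50 + 0 - 20 = 30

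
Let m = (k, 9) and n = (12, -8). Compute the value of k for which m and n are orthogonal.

6

m · n = k·12 + 9·(-8) = -72 + 12k
Set equal to 0: 12k = 72, so k = 6.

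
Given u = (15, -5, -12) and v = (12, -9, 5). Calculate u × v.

i: (-5)·5 - (-12)·(-9) = -25 - 108 = -133
j: (-12)·12 - 15·5 = -144 - 75 = -219
k: 15·(-9) - (-5)·12 = -135 - (-60) = -75
u × v = (-133, -219, -75)

(-133, -219, -75)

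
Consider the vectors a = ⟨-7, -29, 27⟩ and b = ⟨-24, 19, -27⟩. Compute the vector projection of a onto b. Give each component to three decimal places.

a · b = (-7)·(-24) + (-29)·19 + 27·(-27) = 168 - 551 - 729 = -1112
|b|² = 576 + 361 + 729 = 1666
proj_b a = (-1112/1666) · (-24, 19, -27) ≈ (16.019, -12.682, 18.022)

(16.019, -12.682, 18.022)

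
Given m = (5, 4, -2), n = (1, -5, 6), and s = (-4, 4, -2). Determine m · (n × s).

n × s:
i: (-5)·(-2) - 6·4 = 10 - 24 = -14
j: 6·(-4) - 1·(-2) = -24 - (-2) = -22
k: 1·4 - (-5)·(-4) = 4 - 20 = -16
n × s = (-14, -22, -16)
m · (n × s) = 5·(-14) + 4·(-22) + (-2)·(-16) = -70 - 88 + 32 = -126

-126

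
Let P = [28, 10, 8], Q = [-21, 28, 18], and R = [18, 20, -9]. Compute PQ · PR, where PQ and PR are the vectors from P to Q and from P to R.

PQ = Q − P = (-49, 18, 10)
PR = R − P = (-10, 10, -17)
PQ · PR = (-49)·(-10) + 18·10 + 10·(-17) = 490 + 180 - 170 = 500

500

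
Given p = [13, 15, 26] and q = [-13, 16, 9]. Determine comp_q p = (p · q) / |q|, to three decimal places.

p · q = 13·(-13) + 15·16 + 26·9 = -169 + 240 + 234 = 305
|q| = √(169 + 256 + 81) = √506 ≈ 22.4944
comp_q p = 305 / √506 ≈ 13.559

13.559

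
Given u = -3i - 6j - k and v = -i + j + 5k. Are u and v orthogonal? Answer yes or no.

no

u · v = (-3)·(-1) + (-6)·1 + (-1)·5 = 3 - 6 - 5 = -8
Nonzero, so the vectors are not orthogonal.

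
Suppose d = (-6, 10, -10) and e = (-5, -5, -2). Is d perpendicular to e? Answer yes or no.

d · e = (-6)·(-5) + 10·(-5) + (-10)·(-2) = 30 - 50 + 20 = 0
Zero, so the vectors are orthogonal.

yes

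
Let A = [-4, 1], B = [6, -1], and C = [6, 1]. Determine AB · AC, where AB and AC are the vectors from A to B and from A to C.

100

AB = B − A = (10, -2)
AC = C − A = (10, 0)
AB · AC = 10·10 + (-2)·0 = 100 + 0 = 100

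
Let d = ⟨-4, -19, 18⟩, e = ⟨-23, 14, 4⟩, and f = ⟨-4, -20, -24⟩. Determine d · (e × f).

21104

e × f:
i: 14·(-24) - 4·(-20) = -336 - (-80) = -256
j: 4·(-4) - (-23)·(-24) = -16 - 552 = -568
k: (-23)·(-20) - 14·(-4) = 460 - (-56) = 516
e × f = (-256, -568, 516)
d · (e × f) = (-4)·(-256) + (-19)·(-568) + 18·516 = 1024 + 10792 + 9288 = 21104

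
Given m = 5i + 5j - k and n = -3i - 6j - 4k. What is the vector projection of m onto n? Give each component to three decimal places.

(2.016, 4.033, 2.689)

m · n = 5·(-3) + 5·(-6) + (-1)·(-4) = -15 - 30 + 4 = -41
|n|² = 9 + 36 + 16 = 61
proj_n m = (-41/61) · (-3, -6, -4) ≈ (2.016, 4.033, 2.689)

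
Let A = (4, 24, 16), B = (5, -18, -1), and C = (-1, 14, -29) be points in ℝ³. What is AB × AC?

(1720, 130, -220)

AB = (1, -42, -17)
AC = (-5, -10, -45)
i: (-42)·(-45) - (-17)·(-10) = 1890 - 170 = 1720
j: (-17)·(-5) - 1·(-45) = 85 - (-45) = 130
k: 1·(-10) - (-42)·(-5) = -10 - 210 = -220
AB × AC = (1720, 130, -220)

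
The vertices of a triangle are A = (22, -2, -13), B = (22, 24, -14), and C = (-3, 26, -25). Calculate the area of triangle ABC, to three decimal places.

AB = (0, 26, -1),  AC = (-25, 28, -12)
i: 26·(-12) - (-1)·28 = -312 - (-28) = -284
j: (-1)·(-25) - 0·(-12) = 25 - 0 = 25
k: 0·28 - 26·(-25) = 0 - (-650) = 650
AB × AC = (-284, 25, 650)
|AB × AC| = √503781 ≈ 709.7753
area = ½ · 709.7753 ≈ 354.888

354.888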